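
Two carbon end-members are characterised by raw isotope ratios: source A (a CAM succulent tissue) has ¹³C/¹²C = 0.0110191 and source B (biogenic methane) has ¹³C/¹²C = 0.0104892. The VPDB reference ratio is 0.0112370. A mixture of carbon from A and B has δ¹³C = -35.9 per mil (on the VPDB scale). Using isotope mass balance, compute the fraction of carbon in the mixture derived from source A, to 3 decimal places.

δ_A = (0.0110191/0.0112370 − 1)×1000 = (0.980609 − 1)×1000 = -19.391 per mil
δ_B = (0.0104892/0.0112370 − 1)×1000 = (0.933452 − 1)×1000 = -66.548 per mil
f_A = (δ_mix − δ_B)/(δ_A − δ_B) = (-35.9 − (-66.548))/(-19.391 − (-66.548))
f_A = 30.648 / 47.157 = 0.6499

0.650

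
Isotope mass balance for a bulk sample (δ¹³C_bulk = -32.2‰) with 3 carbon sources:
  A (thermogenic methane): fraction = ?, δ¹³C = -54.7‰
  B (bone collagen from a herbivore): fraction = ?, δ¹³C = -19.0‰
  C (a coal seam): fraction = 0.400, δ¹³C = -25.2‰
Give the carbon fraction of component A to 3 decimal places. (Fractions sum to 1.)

0.300

Let f_A and f_B be the unknown fractions; fractions sum to 1 so f_A + f_B = 0.600.
Mass balance: Σ fᵢ·δᵢ = δ_bulk ⇒ f_A·(-54.7) + f_B·(-19.0) = -32.2 − (-10.080) = -22.120
Substitute f_B = 0.600 − f_A:
f_A·(-54.7 − -19.0) = -22.120 − 0.600×(-19.0) = -10.720
f_A = -10.720 / -35.7 = 0.3003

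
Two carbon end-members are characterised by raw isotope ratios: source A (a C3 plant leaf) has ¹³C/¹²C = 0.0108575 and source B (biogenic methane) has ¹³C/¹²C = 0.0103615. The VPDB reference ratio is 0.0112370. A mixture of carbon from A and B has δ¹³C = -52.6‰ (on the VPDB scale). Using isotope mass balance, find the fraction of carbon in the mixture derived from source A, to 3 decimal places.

δ_A = (0.0108575/0.0112370 − 1)×1000 = (0.966228 − 1)×1000 = -33.772‰
δ_B = (0.0103615/0.0112370 − 1)×1000 = (0.922088 − 1)×1000 = -77.912‰
f_A = (δ_mix − δ_B)/(δ_A − δ_B) = (-52.6 − (-77.912))/(-33.772 − (-77.912))
f_A = 25.312 / 44.140 = 0.5735

0.573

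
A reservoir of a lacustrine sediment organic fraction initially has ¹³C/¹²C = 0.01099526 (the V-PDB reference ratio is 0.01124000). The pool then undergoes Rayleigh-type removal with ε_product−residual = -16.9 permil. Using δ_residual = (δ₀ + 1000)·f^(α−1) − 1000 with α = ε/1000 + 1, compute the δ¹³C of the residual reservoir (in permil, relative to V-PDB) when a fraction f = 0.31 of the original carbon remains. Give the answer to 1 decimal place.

δ₀ = (0.01099526/0.01124000 − 1)×1000 = (0.978226 − 1)×1000 = -21.774 permil
α − 1 = ε/1000 = -0.0169
f^(α−1) = 0.31^(-0.0169) = 1.019990
δ_res = (-21.774 + 1000) × 1.019990 − 1000 = 997.781 − 1000 = -2.22 permil

-2.2 permil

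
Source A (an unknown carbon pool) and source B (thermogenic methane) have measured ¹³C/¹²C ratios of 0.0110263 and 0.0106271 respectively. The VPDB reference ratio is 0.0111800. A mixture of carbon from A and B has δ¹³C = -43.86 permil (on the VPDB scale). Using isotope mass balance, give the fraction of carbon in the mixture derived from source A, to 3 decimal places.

δ_A = (0.0110263/0.0111800 − 1)×1000 = (0.986252 − 1)×1000 = -13.748 permil
δ_B = (0.0106271/0.0111800 − 1)×1000 = (0.950546 − 1)×1000 = -49.454 permil
f_A = (δ_mix − δ_B)/(δ_A − δ_B) = (-43.86 − (-49.454))/(-13.748 − (-49.454))
f_A = 5.594 / 35.707 = 0.1567

0.157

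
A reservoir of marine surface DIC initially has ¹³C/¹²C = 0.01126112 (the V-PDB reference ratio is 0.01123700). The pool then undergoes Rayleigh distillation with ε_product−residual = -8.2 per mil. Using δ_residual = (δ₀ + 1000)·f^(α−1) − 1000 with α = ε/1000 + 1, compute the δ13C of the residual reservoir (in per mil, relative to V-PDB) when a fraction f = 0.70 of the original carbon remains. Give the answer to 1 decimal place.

5.1 per mil

δ₀ = (0.01126112/0.01123700 − 1)×1000 = (1.002146 − 1)×1000 = 2.146 per mil
α − 1 = ε/1000 = -0.0082
f^(α−1) = 0.70^(-0.0082) = 1.002929
δ_res = (2.146 + 1000) × 1.002929 − 1000 = 1005.082 − 1000 = 5.08 per mil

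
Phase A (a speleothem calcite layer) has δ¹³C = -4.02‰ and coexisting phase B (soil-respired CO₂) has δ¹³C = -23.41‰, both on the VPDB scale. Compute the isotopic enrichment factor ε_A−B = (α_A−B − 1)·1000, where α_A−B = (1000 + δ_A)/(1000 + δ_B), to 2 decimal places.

α_A−B = (1000 + -4.02) / (1000 + -23.41) = 995.98 / 976.59 = 1.019855
ε_A−B = (1.019855 − 1) × 1000 = 19.855‰
(The approximation ε ≈ δ_A − δ_B would give 19.39‰.)

19.85‰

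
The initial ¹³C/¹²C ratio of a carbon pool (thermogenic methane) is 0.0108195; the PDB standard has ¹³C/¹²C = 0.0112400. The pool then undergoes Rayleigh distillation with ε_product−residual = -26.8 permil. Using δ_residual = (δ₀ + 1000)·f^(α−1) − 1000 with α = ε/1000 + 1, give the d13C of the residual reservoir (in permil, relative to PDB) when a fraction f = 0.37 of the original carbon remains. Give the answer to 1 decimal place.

-11.4 permil

δ₀ = (0.0108195/0.0112400 − 1)×1000 = (0.962589 − 1)×1000 = -37.411 permil
α − 1 = ε/1000 = -0.0268
f^(α−1) = 0.37^(-0.0268) = 1.027004
δ_res = (-37.411 + 1000) × 1.027004 − 1000 = 988.583 − 1000 = -11.42 permil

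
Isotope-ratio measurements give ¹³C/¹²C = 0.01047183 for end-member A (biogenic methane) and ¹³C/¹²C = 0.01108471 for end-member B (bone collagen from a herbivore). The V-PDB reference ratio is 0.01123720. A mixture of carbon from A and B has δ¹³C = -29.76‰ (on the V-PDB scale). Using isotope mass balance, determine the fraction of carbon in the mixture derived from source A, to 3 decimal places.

0.297

δ_A = (0.01047183/0.01123720 − 1)×1000 = (0.931890 − 1)×1000 = -68.110‰
δ_B = (0.01108471/0.01123720 − 1)×1000 = (0.986430 − 1)×1000 = -13.570‰
f_A = (δ_mix − δ_B)/(δ_A − δ_B) = (-29.76 − (-13.570))/(-68.110 − (-13.570))
f_A = -16.190 / -54.540 = 0.2968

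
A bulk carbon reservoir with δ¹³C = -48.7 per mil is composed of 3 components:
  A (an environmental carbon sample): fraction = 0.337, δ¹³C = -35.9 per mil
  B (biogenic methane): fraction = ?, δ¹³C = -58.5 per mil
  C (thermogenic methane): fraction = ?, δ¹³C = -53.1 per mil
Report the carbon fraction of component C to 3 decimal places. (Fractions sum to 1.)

Let f_C and f_B be the unknown fractions; fractions sum to 1 so f_C + f_B = 0.663.
Mass balance: Σ fᵢ·δᵢ = δ_bulk ⇒ f_C·(-53.1) + f_B·(-58.5) = -48.7 − (-12.098) = -36.602
Substitute f_B = 0.663 − f_C:
f_C·(-53.1 − -58.5) = -36.602 − 0.663×(-58.5) = 2.184
f_C = 2.184 / 5.4 = 0.4044

0.404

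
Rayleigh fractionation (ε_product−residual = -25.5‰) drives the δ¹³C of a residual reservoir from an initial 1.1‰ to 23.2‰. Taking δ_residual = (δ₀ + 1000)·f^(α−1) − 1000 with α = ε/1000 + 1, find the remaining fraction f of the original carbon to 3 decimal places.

α − 1 = ε/1000 = -0.0255
(δ_res + 1000)/(δ₀ + 1000) = (23.2 + 1000)/(1.1 + 1000) = 1023.2/1001.1 = 1.022076
f = 1.022076^(1/-0.0255) = exp(ln(1.022076)/-0.0255) = exp(0.02184/-0.0255)
f = exp(-0.8563) = 0.4247

0.425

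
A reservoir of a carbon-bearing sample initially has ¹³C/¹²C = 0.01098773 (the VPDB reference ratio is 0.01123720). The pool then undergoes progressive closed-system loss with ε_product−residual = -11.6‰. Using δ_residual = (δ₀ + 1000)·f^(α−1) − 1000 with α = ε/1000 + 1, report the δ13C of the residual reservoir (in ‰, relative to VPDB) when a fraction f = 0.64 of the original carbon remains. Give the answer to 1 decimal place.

δ₀ = (0.01098773/0.01123720 − 1)×1000 = (0.977800 − 1)×1000 = -22.200‰
α − 1 = ε/1000 = -0.0116
f^(α−1) = 0.64^(-0.0116) = 1.005190
δ_res = (-22.200 + 1000) × 1.005190 − 1000 = 982.875 − 1000 = -17.13‰

-17.1‰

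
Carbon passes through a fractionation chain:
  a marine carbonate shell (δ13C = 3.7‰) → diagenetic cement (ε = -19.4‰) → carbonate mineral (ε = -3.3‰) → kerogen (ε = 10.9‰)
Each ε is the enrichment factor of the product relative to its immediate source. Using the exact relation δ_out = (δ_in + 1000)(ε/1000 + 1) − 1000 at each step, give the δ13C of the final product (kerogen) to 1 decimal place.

step 1: δ = (3.70 + 1000)·(-19.4/1000 + 1) − 1000 = -15.77‰
step 2: δ = (-15.77 + 1000)·(-3.3/1000 + 1) − 1000 = -19.02‰
step 3: δ = (-19.02 + 1000)·(10.9/1000 + 1) − 1000 = -8.33‰

-8.3‰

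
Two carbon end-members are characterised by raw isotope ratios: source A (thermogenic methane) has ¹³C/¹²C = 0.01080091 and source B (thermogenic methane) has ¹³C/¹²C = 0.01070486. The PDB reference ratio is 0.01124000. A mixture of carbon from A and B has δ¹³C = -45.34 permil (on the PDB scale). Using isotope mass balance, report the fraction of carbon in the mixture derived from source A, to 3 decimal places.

δ_A = (0.01080091/0.01124000 − 1)×1000 = (0.960935 − 1)×1000 = -39.065 permil
δ_B = (0.01070486/0.01124000 − 1)×1000 = (0.952390 − 1)×1000 = -47.610 permil
f_A = (δ_mix − δ_B)/(δ_A − δ_B) = (-45.34 − (-47.610))/(-39.065 − (-47.610))
f_A = 2.270 / 8.545 = 0.2657

0.266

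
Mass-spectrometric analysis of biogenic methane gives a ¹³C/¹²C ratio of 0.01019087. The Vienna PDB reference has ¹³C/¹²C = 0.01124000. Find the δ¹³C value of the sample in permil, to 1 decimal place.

-93.3 permil

δ¹³C = (R_sample / R_standard − 1) × 1000
R_sample / R_standard = 0.01019087 / 0.01124000 = 0.906661
δ¹³C = (0.906661 − 1) × 1000 = -93.34 permil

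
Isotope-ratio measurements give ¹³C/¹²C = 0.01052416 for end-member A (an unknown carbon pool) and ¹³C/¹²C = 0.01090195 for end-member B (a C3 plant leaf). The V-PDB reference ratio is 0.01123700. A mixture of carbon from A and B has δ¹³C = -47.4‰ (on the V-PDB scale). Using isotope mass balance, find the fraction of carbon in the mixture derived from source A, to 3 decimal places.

δ_A = (0.01052416/0.01123700 − 1)×1000 = (0.936563 − 1)×1000 = -63.437‰
δ_B = (0.01090195/0.01123700 − 1)×1000 = (0.970183 − 1)×1000 = -29.817‰
f_A = (δ_mix − δ_B)/(δ_A − δ_B) = (-47.4 − (-29.817))/(-63.437 − (-29.817))
f_A = -17.583 / -33.620 = 0.5230

0.523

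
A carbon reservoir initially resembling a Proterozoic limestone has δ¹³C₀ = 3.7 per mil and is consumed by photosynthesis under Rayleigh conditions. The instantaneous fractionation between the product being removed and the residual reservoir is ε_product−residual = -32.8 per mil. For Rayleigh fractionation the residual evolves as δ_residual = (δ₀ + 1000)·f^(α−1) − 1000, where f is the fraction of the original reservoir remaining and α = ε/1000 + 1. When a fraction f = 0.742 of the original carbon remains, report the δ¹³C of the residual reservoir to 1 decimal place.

Rayleigh residual: δ_res = (δ₀ + 1000)·f^(α−1) − 1000
α = ε/1000 + 1 = 0.96720, so α − 1 = -0.03280
f^(α−1) = 0.742^(-0.03280) = 1.009836
δ_res = (3.7 + 1000) × 1.009836 − 1000 = 1013.572 − 1000 = 13.57 per mil

13.6 per mil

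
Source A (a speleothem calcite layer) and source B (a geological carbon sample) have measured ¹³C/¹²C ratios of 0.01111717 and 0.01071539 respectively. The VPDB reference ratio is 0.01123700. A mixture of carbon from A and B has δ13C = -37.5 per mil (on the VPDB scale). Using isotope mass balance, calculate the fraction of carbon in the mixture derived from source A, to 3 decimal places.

0.249

δ_A = (0.01111717/0.01123700 − 1)×1000 = (0.989336 − 1)×1000 = -10.664 per mil
δ_B = (0.01071539/0.01123700 − 1)×1000 = (0.953581 − 1)×1000 = -46.419 per mil
f_A = (δ_mix − δ_B)/(δ_A − δ_B) = (-37.5 − (-46.419))/(-10.664 − (-46.419))
f_A = 8.919 / 35.755 = 0.2494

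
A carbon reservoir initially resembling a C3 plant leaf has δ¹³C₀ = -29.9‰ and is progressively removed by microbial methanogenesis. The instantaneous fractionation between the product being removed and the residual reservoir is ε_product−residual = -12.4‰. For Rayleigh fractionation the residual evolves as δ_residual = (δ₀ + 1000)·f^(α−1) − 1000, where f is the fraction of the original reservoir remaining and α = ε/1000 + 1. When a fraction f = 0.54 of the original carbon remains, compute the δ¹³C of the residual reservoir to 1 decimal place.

-22.5‰

Rayleigh residual: δ_res = (δ₀ + 1000)·f^(α−1) − 1000
α = ε/1000 + 1 = 0.98760, so α − 1 = -0.01240
f^(α−1) = 0.54^(-0.01240) = 1.007670
δ_res = (-29.9 + 1000) × 1.007670 − 1000 = 977.541 − 1000 = -22.46‰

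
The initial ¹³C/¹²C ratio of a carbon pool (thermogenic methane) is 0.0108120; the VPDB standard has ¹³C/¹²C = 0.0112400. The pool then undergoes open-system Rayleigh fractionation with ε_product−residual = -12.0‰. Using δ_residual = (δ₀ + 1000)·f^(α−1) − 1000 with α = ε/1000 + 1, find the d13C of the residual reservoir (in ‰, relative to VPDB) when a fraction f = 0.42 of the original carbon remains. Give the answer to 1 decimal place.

-28.0‰

δ₀ = (0.0108120/0.0112400 − 1)×1000 = (0.961922 − 1)×1000 = -38.078‰
α − 1 = ε/1000 = -0.0120
f^(α−1) = 0.42^(-0.0120) = 1.010464
δ_res = (-38.078 + 1000) × 1.010464 − 1000 = 971.988 − 1000 = -28.01‰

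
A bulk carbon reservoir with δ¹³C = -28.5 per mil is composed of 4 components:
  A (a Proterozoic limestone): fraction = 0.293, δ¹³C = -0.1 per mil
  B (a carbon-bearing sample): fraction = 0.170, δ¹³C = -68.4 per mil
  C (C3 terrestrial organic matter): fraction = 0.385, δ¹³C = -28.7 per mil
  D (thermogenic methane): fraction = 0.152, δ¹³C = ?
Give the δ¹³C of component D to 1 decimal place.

Isotope mass balance: δ_bulk = Σ fᵢ·δᵢ.
-28.5 = 0.293×(-0.1) + 0.170×(-68.4) + 0.385×(-28.7) + 0.152×δ_D
0.152·δ_D = -28.5 − (-22.707) = -5.793
δ_D = -5.793 / 0.152 = -38.11 per mil

-38.1 per mil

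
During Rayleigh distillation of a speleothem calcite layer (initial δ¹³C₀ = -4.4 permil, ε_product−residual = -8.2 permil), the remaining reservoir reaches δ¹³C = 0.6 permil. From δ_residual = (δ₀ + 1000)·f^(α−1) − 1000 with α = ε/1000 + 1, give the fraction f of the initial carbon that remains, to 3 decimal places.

α − 1 = ε/1000 = -0.0082
(δ_res + 1000)/(δ₀ + 1000) = (0.6 + 1000)/(-4.4 + 1000) = 1000.6/995.6 = 1.005022
f = 1.005022^(1/-0.0082) = exp(ln(1.005022)/-0.0082) = exp(0.00501/-0.0082)
f = exp(-0.6109) = 0.5429

0.543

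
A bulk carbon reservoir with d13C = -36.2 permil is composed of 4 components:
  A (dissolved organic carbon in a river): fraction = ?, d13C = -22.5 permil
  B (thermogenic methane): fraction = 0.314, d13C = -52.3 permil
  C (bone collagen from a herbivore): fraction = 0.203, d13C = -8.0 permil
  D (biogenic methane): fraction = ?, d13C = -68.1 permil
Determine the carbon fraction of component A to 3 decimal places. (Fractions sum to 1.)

0.323

Let f_A and f_D be the unknown fractions; fractions sum to 1 so f_A + f_D = 0.483.
Mass balance: Σ fᵢ·δᵢ = δ_bulk ⇒ f_A·(-22.5) + f_D·(-68.1) = -36.2 − (-18.046) = -18.154
Substitute f_D = 0.483 − f_A:
f_A·(-22.5 − -68.1) = -18.154 − 0.483×(-68.1) = 14.738
f_A = 14.738 / 45.6 = 0.3232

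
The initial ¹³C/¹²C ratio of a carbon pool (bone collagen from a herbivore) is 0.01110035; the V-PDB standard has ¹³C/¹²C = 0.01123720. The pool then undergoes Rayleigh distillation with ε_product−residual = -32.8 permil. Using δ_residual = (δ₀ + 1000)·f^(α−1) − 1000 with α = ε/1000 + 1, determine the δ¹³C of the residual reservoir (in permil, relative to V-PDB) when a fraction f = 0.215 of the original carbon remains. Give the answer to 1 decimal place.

δ₀ = (0.01110035/0.01123720 − 1)×1000 = (0.987822 − 1)×1000 = -12.178 permil
α − 1 = ε/1000 = -0.0328
f^(α−1) = 0.215^(-0.0328) = 1.051710
δ_res = (-12.178 + 1000) × 1.051710 − 1000 = 1038.902 − 1000 = 38.90 permil

38.9 permil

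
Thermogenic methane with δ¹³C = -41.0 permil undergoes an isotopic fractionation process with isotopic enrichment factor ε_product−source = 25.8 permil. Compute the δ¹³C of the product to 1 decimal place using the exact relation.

-16.3 permil

Exactly, δ_product = (δ_source + 1000)·(ε/1000 + 1) − 1000.
δ_product = (-41.0 + 1000) × (25.8/1000 + 1) − 1000
δ_product = -16.26 permil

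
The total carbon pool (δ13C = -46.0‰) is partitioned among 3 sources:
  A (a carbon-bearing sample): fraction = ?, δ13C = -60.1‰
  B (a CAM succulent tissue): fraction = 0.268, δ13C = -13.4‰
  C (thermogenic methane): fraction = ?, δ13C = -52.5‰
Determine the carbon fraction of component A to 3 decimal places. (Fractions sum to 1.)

Let f_A and f_C be the unknown fractions; fractions sum to 1 so f_A + f_C = 0.732.
Mass balance: Σ fᵢ·δᵢ = δ_bulk ⇒ f_A·(-60.1) + f_C·(-52.5) = -46.0 − (-3.591) = -42.409
Substitute f_C = 0.732 − f_A:
f_A·(-60.1 − -52.5) = -42.409 − 0.732×(-52.5) = -3.979
f_A = -3.979 / -7.6 = 0.5235

0.524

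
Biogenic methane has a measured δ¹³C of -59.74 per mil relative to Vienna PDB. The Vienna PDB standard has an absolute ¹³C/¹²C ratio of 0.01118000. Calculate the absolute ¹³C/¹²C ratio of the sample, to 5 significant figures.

0.010512

R_sample = R_standard × (δ¹³C/1000 + 1)
R_sample = 0.01118000 × (-59.74/1000 + 1) = 0.01118000 × 0.940260
R_sample = 0.0105121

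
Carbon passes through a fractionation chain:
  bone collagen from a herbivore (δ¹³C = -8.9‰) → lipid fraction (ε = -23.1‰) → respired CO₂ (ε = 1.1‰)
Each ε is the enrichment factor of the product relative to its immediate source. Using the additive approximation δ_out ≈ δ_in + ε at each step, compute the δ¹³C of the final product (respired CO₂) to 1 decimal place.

step 1: δ ≈ -8.9 + (-23.1) = -32.0‰
step 2: δ ≈ -32.0 + (1.1) = -30.9‰

-30.9‰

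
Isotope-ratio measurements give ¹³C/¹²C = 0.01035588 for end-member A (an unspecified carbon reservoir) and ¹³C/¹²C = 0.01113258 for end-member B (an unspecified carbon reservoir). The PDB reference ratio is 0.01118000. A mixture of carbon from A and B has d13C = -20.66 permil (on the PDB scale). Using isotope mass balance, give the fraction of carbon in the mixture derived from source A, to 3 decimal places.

δ_A = (0.01035588/0.01118000 − 1)×1000 = (0.926286 − 1)×1000 = -73.714 permil
δ_B = (0.01113258/0.01118000 − 1)×1000 = (0.995758 − 1)×1000 = -4.242 permil
f_A = (δ_mix − δ_B)/(δ_A − δ_B) = (-20.66 − (-4.242))/(-73.714 − (-4.242))
f_A = -16.418 / -69.472 = 0.2363

0.236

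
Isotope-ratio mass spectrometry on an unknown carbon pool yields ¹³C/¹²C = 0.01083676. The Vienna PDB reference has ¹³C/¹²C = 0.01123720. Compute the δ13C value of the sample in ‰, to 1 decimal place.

δ13C = (R_sample / R_standard − 1) × 1000
R_sample / R_standard = 0.01083676 / 0.01123720 = 0.964365
δ13C = (0.964365 − 1) × 1000 = -35.64‰

-35.6‰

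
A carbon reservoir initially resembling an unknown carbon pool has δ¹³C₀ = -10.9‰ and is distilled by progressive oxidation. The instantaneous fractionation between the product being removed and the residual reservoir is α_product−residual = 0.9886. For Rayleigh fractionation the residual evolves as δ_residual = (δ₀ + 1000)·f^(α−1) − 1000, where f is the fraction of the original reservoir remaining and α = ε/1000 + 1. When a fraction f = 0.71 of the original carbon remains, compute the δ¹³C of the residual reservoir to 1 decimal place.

Rayleigh residual: δ_res = (δ₀ + 1000)·f^(α−1) − 1000
α − 1 = -0.01140
f^(α−1) = 0.71^(-0.01140) = 1.003912
δ_res = (-10.9 + 1000) × 1.003912 − 1000 = 992.969 − 1000 = -7.03‰

-7.0‰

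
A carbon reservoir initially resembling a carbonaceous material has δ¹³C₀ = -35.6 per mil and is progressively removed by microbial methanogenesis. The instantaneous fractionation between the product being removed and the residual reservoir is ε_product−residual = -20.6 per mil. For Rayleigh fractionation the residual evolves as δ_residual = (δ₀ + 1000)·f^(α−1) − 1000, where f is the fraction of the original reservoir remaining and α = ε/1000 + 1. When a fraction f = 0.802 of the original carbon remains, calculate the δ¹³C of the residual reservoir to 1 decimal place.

-31.2 per mil

Rayleigh residual: δ_res = (δ₀ + 1000)·f^(α−1) − 1000
α = ε/1000 + 1 = 0.97940, so α − 1 = -0.02060
f^(α−1) = 0.802^(-0.02060) = 1.004556
δ_res = (-35.6 + 1000) × 1.004556 − 1000 = 968.793 − 1000 = -31.21 per mil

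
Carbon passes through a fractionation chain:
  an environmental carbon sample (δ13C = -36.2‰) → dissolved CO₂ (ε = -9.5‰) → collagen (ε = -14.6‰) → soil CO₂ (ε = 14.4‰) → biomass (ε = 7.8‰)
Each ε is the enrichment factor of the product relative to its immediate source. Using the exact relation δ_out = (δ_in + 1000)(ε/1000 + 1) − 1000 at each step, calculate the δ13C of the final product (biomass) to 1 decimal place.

step 1: δ = (-36.20 + 1000)·(-9.5/1000 + 1) − 1000 = -45.36‰
step 2: δ = (-45.36 + 1000)·(-14.6/1000 + 1) − 1000 = -59.29‰
step 3: δ = (-59.29 + 1000)·(14.4/1000 + 1) − 1000 = -45.75‰
step 4: δ = (-45.75 + 1000)·(7.8/1000 + 1) − 1000 = -38.30‰

-38.3‰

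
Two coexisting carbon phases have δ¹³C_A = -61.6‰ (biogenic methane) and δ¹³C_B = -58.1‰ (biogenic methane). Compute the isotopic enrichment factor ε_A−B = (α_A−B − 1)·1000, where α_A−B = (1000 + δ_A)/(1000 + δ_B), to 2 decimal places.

α_A−B = (1000 + -61.6) / (1000 + -58.1) = 938.4 / 941.9 = 0.996284
ε_A−B = (0.996284 − 1) × 1000 = -3.716‰
(The approximation ε ≈ δ_A − δ_B would give -3.5‰.)

-3.72‰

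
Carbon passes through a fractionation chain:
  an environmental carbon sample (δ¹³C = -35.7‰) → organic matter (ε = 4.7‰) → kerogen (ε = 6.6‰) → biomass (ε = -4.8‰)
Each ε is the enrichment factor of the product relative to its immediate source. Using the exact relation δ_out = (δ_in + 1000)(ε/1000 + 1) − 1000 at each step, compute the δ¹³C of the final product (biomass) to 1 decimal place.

-29.5‰

step 1: δ = (-35.70 + 1000)·(4.7/1000 + 1) − 1000 = -31.17‰
step 2: δ = (-31.17 + 1000)·(6.6/1000 + 1) − 1000 = -24.77‰
step 3: δ = (-24.77 + 1000)·(-4.8/1000 + 1) − 1000 = -29.45‰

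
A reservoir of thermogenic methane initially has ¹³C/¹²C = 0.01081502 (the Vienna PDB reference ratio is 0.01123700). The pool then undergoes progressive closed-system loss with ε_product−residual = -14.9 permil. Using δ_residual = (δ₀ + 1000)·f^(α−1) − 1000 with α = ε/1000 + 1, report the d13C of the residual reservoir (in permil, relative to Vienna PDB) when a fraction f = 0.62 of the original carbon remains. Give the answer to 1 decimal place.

-30.7 permil

δ₀ = (0.01081502/0.01123700 − 1)×1000 = (0.962447 − 1)×1000 = -37.553 permil
α − 1 = ε/1000 = -0.0149
f^(α−1) = 0.62^(-0.0149) = 1.007148
δ_res = (-37.553 + 1000) × 1.007148 − 1000 = 969.327 − 1000 = -30.67 permil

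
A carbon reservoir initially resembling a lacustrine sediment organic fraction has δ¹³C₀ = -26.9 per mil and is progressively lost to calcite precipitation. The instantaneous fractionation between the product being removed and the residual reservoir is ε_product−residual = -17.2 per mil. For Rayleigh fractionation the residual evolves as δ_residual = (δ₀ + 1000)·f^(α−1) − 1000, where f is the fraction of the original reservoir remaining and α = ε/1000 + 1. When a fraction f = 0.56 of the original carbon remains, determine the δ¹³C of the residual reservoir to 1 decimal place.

-17.1 per mil

Rayleigh residual: δ_res = (δ₀ + 1000)·f^(α−1) − 1000
α = ε/1000 + 1 = 0.98280, so α − 1 = -0.01720
f^(α−1) = 0.56^(-0.01720) = 1.010023
δ_res = (-26.9 + 1000) × 1.010023 − 1000 = 982.853 − 1000 = -17.15 per mil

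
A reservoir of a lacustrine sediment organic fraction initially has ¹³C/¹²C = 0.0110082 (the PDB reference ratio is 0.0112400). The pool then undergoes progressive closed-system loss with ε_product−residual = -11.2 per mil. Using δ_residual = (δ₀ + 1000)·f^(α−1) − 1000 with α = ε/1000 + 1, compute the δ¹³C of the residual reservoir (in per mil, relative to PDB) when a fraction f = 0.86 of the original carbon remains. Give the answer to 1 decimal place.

-19.0 per mil

δ₀ = (0.0110082/0.0112400 − 1)×1000 = (0.979377 − 1)×1000 = -20.623 per mil
α − 1 = ε/1000 = -0.0112
f^(α−1) = 0.86^(-0.0112) = 1.001691
δ_res = (-20.623 + 1000) × 1.001691 − 1000 = 981.033 − 1000 = -18.97 per mil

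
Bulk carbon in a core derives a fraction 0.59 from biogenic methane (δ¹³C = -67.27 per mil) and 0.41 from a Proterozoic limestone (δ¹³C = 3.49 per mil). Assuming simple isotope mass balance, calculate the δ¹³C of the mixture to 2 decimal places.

-38.26 per mil

δ_mix = f_A·δ_A + f_B·δ_B
δ_mix = 0.59 × (-67.27) + 0.41 × (3.49)
δ_mix = -39.689 + 1.431 = -38.258 per mil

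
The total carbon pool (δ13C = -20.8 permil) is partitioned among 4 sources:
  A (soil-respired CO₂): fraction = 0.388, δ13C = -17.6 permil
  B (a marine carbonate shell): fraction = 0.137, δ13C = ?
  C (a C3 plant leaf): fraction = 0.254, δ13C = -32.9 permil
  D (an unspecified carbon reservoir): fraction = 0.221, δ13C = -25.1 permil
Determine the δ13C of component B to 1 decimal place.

-0.5 permil

Isotope mass balance: δ_bulk = Σ fᵢ·δᵢ.
-20.8 = 0.388×(-17.6) + 0.137×δ_B + 0.254×(-32.9) + 0.221×(-25.1)
0.137·δ_B = -20.8 − (-20.733) = -0.067
δ_B = -0.067 / 0.137 = -0.49 permil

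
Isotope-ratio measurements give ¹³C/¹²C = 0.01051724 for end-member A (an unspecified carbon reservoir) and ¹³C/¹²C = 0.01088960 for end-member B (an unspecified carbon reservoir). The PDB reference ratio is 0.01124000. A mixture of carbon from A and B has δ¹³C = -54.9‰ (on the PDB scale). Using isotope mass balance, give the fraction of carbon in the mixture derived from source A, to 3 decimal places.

0.716

δ_A = (0.01051724/0.01124000 − 1)×1000 = (0.935698 − 1)×1000 = -64.302‰
δ_B = (0.01088960/0.01124000 − 1)×1000 = (0.968826 − 1)×1000 = -31.174‰
f_A = (δ_mix − δ_B)/(δ_A − δ_B) = (-54.9 − (-31.174))/(-64.302 − (-31.174))
f_A = -23.726 / -33.128 = 0.7162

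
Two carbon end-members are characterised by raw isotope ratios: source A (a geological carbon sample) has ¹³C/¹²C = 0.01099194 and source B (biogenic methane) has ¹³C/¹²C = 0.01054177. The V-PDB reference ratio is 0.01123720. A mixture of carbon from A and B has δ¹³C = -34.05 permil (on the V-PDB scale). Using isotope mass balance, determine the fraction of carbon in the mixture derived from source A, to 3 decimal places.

0.695

δ_A = (0.01099194/0.01123720 − 1)×1000 = (0.978174 − 1)×1000 = -21.826 permil
δ_B = (0.01054177/0.01123720 − 1)×1000 = (0.938114 − 1)×1000 = -61.886 permil
f_A = (δ_mix − δ_B)/(δ_A − δ_B) = (-34.05 − (-61.886))/(-21.826 − (-61.886))
f_A = 27.836 / 40.061 = 0.6949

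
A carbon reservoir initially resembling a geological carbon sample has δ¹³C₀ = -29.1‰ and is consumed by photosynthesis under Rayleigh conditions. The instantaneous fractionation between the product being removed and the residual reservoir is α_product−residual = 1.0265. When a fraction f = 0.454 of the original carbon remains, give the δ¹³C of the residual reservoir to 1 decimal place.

-49.2‰

Rayleigh residual: δ_res = (δ₀ + 1000)·f^(α−1) − 1000
α − 1 = 0.02650
f^(α−1) = 0.454^(0.02650) = 0.979291
δ_res = (-29.1 + 1000) × 0.979291 − 1000 = 950.794 − 1000 = -49.21‰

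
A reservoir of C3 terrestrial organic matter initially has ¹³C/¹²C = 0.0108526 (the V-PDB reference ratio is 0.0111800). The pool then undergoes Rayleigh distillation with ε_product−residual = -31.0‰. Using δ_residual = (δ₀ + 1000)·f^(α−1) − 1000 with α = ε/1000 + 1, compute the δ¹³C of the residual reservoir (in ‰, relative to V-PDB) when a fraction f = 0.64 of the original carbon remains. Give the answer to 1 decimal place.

-15.8‰

δ₀ = (0.0108526/0.0111800 − 1)×1000 = (0.970716 − 1)×1000 = -29.284‰
α − 1 = ε/1000 = -0.0310
f^(α−1) = 0.64^(-0.0310) = 1.013931
δ_res = (-29.284 + 1000) × 1.013931 − 1000 = 984.239 − 1000 = -15.76‰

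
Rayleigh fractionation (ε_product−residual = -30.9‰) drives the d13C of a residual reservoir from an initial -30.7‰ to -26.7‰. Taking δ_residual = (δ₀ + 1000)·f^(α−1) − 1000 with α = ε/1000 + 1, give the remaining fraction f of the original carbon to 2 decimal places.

α − 1 = ε/1000 = -0.0309
(δ_res + 1000)/(δ₀ + 1000) = (-26.7 + 1000)/(-30.7 + 1000) = 973.3/969.3 = 1.004127
f = 1.004127^(1/-0.0309) = exp(ln(1.004127)/-0.0309) = exp(0.00412/-0.0309)
f = exp(-0.1333) = 0.8752

0.88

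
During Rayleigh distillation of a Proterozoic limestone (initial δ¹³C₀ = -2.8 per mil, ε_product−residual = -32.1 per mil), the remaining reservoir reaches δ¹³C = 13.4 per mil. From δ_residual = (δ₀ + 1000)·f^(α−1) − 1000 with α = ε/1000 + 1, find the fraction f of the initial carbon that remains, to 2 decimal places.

α − 1 = ε/1000 = -0.0321
(δ_res + 1000)/(δ₀ + 1000) = (13.4 + 1000)/(-2.8 + 1000) = 1013.4/997.2 = 1.016245
f = 1.016245^(1/-0.0321) = exp(ln(1.016245)/-0.0321) = exp(0.01611/-0.0321)
f = exp(-0.5020) = 0.6053

0.61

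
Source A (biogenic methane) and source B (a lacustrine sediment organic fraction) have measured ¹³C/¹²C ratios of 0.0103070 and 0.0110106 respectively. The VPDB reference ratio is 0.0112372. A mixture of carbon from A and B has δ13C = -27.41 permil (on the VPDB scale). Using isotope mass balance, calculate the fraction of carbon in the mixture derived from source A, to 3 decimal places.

0.116

δ_A = (0.0103070/0.0112372 − 1)×1000 = (0.917221 − 1)×1000 = -82.779 permil
δ_B = (0.0110106/0.0112372 − 1)×1000 = (0.979835 − 1)×1000 = -20.165 permil
f_A = (δ_mix − δ_B)/(δ_A − δ_B) = (-27.41 − (-20.165))/(-82.779 − (-20.165))
f_A = -7.245 / -62.613 = 0.1157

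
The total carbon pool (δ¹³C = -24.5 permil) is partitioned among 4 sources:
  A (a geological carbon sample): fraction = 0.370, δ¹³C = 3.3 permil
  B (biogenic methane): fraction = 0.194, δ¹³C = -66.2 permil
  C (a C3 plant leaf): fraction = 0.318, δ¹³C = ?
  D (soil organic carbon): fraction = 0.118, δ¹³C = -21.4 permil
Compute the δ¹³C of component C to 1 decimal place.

-32.6 permil

Isotope mass balance: δ_bulk = Σ fᵢ·δᵢ.
-24.5 = 0.370×(3.3) + 0.194×(-66.2) + 0.318×δ_C + 0.118×(-21.4)
0.318·δ_C = -24.5 − (-14.147) = -10.353
δ_C = -10.353 / 0.318 = -32.56 permil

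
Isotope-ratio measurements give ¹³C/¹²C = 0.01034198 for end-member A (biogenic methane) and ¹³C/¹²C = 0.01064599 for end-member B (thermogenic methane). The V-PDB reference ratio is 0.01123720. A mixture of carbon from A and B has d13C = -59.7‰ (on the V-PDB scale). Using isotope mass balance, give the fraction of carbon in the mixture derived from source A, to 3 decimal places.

δ_A = (0.01034198/0.01123720 − 1)×1000 = (0.920334 − 1)×1000 = -79.666‰
δ_B = (0.01064599/0.01123720 − 1)×1000 = (0.947388 − 1)×1000 = -52.612‰
f_A = (δ_mix − δ_B)/(δ_A − δ_B) = (-59.7 − (-52.612))/(-79.666 − (-52.612))
f_A = -7.088 / -27.054 = 0.2620

0.262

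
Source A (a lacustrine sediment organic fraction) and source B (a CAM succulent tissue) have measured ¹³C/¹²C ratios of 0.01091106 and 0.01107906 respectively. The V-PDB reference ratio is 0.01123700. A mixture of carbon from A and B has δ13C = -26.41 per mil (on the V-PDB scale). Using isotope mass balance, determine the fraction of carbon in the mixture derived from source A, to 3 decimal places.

0.826

δ_A = (0.01091106/0.01123700 − 1)×1000 = (0.970994 − 1)×1000 = -29.006 per mil
δ_B = (0.01107906/0.01123700 − 1)×1000 = (0.985945 − 1)×1000 = -14.055 per mil
f_A = (δ_mix − δ_B)/(δ_A − δ_B) = (-26.41 − (-14.055))/(-29.006 − (-14.055))
f_A = -12.355 / -14.951 = 0.8264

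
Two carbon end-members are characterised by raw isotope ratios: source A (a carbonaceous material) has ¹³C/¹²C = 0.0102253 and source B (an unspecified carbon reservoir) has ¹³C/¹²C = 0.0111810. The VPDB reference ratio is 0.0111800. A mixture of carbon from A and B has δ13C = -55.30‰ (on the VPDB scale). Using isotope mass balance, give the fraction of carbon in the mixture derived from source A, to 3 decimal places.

0.648

δ_A = (0.0102253/0.0111800 − 1)×1000 = (0.914606 − 1)×1000 = -85.394‰
δ_B = (0.0111810/0.0111800 − 1)×1000 = (1.000089 − 1)×1000 = 0.089‰
f_A = (δ_mix − δ_B)/(δ_A − δ_B) = (-55.30 − (0.089))/(-85.394 − (0.089))
f_A = -55.389 / -85.483 = 0.6480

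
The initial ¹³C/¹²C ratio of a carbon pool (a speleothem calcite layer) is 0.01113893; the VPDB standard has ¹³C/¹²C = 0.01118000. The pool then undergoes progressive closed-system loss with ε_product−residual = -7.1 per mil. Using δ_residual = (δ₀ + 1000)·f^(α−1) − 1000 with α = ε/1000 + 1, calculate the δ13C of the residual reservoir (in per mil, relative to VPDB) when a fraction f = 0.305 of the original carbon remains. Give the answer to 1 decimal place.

4.8 per mil

δ₀ = (0.01113893/0.01118000 − 1)×1000 = (0.996326 − 1)×1000 = -3.674 per mil
α − 1 = ε/1000 = -0.0071
f^(α−1) = 0.305^(-0.0071) = 1.008466
δ_res = (-3.674 + 1000) × 1.008466 − 1000 = 1004.762 − 1000 = 4.76 per mil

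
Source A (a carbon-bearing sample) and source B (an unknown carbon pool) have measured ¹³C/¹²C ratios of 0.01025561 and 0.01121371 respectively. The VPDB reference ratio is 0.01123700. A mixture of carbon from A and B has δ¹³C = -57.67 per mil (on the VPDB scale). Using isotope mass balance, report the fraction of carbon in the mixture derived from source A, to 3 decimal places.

δ_A = (0.01025561/0.01123700 − 1)×1000 = (0.912664 − 1)×1000 = -87.336 per mil
δ_B = (0.01121371/0.01123700 − 1)×1000 = (0.997927 − 1)×1000 = -2.073 per mil
f_A = (δ_mix − δ_B)/(δ_A − δ_B) = (-57.67 − (-2.073))/(-87.336 − (-2.073))
f_A = -55.597 / -85.263 = 0.6521

0.652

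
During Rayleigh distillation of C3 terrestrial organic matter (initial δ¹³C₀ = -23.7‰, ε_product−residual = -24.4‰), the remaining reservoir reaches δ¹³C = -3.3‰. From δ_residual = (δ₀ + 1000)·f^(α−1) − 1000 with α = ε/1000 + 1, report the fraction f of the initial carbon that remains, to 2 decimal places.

α − 1 = ε/1000 = -0.0244
(δ_res + 1000)/(δ₀ + 1000) = (-3.3 + 1000)/(-23.7 + 1000) = 996.7/976.3 = 1.020895
f = 1.020895^(1/-0.0244) = exp(ln(1.020895)/-0.0244) = exp(0.02068/-0.0244)
f = exp(-0.8475) = 0.4285

0.43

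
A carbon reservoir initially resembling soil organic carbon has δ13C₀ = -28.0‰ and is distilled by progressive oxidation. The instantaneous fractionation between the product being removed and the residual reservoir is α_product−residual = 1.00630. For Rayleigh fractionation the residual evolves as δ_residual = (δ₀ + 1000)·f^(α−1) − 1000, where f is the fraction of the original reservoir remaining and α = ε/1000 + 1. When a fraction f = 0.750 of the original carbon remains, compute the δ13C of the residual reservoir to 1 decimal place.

-29.8‰

Rayleigh residual: δ_res = (δ₀ + 1000)·f^(α−1) − 1000
α − 1 = 0.00630
f^(α−1) = 0.750^(0.00630) = 0.998189
δ_res = (-28.0 + 1000) × 0.998189 − 1000 = 970.240 − 1000 = -29.76‰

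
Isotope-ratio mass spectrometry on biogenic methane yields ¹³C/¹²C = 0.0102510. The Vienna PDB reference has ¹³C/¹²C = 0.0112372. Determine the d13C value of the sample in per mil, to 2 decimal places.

-87.76 per mil

d13C = (R_sample / R_standard − 1) × 1000
R_sample / R_standard = 0.0102510 / 0.0112372 = 0.912238
d13C = (0.912238 − 1) × 1000 = -87.762 per mil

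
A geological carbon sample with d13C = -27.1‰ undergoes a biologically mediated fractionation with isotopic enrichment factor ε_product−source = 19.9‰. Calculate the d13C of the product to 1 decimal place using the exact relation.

Exactly, δ_product = (δ_source + 1000)·(ε/1000 + 1) − 1000.
δ_product = (-27.1 + 1000) × (19.9/1000 + 1) − 1000
δ_product = -7.74‰

-7.7‰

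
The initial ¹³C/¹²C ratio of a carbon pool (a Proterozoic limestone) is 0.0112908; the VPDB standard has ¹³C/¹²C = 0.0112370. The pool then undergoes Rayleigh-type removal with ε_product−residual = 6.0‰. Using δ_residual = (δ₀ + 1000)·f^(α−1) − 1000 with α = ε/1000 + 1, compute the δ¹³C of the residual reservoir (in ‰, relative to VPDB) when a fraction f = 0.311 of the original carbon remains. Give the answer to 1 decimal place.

δ₀ = (0.0112908/0.0112370 − 1)×1000 = (1.004788 − 1)×1000 = 4.788‰
α − 1 = ε/1000 = 0.0060
f^(α−1) = 0.311^(0.0060) = 0.993017
δ_res = (4.788 + 1000) × 0.993017 − 1000 = 997.771 − 1000 = -2.23‰

-2.2‰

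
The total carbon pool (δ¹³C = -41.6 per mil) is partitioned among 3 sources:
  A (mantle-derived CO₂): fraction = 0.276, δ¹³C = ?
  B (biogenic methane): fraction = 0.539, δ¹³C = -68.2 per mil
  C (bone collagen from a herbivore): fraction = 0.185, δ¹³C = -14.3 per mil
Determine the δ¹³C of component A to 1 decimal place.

-8.0 per mil

Isotope mass balance: δ_bulk = Σ fᵢ·δᵢ.
-41.6 = 0.276×δ_A + 0.539×(-68.2) + 0.185×(-14.3)
0.276·δ_A = -41.6 − (-39.405) = -2.195
δ_A = -2.195 / 0.276 = -7.95 per mil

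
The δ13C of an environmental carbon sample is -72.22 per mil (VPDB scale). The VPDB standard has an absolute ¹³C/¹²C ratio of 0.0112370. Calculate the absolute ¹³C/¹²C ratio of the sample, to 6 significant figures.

0.0104255

R_sample = R_standard × (δ13C/1000 + 1)
R_sample = 0.0112370 × (-72.22/1000 + 1) = 0.0112370 × 0.927780
R_sample = 0.0104255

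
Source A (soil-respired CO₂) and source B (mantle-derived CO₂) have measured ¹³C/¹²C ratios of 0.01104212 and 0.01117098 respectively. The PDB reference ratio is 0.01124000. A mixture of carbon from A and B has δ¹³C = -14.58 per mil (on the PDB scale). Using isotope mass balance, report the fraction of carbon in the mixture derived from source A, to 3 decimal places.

δ_A = (0.01104212/0.01124000 − 1)×1000 = (0.982395 − 1)×1000 = -17.605 per mil
δ_B = (0.01117098/0.01124000 − 1)×1000 = (0.993859 − 1)×1000 = -6.141 per mil
f_A = (δ_mix − δ_B)/(δ_A − δ_B) = (-14.58 − (-6.141))/(-17.605 − (-6.141))
f_A = -8.439 / -11.464 = 0.7361

0.736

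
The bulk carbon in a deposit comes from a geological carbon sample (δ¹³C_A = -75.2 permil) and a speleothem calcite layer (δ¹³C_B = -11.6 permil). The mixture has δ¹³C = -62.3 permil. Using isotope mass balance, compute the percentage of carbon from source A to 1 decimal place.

79.7%

δ_mix = f_A·δ_A + (1 − f_A)·δ_B  ⇒  f_A = (δ_mix − δ_B)/(δ_A − δ_B)
f_A = (-62.3 − (-11.6)) / (-75.2 − (-11.6))
f_A = -50.7 / -63.6 = 0.7972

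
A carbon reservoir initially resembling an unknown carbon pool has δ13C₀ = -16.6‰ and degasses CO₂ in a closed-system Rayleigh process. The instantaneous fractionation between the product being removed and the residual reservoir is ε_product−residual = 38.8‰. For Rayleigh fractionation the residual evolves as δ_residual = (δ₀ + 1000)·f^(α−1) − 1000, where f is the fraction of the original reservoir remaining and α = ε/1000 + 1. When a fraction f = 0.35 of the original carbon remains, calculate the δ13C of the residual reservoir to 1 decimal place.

Rayleigh residual: δ_res = (δ₀ + 1000)·f^(α−1) − 1000
α = ε/1000 + 1 = 1.03880, so α − 1 = 0.03880
f^(α−1) = 0.35^(0.03880) = 0.960085
δ_res = (-16.6 + 1000) × 0.960085 − 1000 = 944.148 − 1000 = -55.85‰

-55.9‰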